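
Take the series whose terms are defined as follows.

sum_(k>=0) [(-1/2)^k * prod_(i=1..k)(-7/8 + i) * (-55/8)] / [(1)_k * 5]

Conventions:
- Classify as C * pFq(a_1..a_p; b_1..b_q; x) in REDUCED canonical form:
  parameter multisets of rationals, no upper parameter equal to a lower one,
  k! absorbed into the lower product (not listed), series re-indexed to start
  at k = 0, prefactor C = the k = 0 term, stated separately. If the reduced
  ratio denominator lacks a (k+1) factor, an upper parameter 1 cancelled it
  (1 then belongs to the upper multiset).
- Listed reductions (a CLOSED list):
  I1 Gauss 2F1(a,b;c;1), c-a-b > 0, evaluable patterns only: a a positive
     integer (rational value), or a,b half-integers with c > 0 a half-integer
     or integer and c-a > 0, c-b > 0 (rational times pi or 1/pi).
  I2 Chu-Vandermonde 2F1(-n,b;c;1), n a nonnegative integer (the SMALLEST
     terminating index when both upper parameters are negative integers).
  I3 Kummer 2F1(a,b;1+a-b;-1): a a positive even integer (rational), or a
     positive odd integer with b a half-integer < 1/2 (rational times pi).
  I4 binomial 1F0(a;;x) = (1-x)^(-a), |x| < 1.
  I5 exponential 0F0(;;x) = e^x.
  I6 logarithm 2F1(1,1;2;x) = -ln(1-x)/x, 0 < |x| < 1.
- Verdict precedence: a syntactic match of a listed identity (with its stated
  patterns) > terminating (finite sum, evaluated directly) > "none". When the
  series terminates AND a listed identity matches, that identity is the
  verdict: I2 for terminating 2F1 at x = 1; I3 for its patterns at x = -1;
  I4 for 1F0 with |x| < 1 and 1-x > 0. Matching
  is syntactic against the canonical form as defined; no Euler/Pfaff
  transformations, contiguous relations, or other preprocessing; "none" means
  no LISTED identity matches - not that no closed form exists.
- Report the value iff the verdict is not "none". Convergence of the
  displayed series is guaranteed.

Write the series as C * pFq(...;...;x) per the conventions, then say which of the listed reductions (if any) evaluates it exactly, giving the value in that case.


Prefactor -11/8, argument -1/2: 1F0 with upper {1/8} over lower {-}. Verdict: binomial (I4) matches (the 1F0 binomial series: exponent -1/8, x = -1/2). Sum: (-11/8) * (3/2)^(-1/8).

Key observation: with t_0 = -11/8, the running product (C = -11/8, x = -1/2) telescopes to a rising factorial.
Ratio: r(k) = (-1/2) * (k+1/8) / [(k+1)] - rational in k. x = (-1/2); t_0 = -11/8; negate the roots.


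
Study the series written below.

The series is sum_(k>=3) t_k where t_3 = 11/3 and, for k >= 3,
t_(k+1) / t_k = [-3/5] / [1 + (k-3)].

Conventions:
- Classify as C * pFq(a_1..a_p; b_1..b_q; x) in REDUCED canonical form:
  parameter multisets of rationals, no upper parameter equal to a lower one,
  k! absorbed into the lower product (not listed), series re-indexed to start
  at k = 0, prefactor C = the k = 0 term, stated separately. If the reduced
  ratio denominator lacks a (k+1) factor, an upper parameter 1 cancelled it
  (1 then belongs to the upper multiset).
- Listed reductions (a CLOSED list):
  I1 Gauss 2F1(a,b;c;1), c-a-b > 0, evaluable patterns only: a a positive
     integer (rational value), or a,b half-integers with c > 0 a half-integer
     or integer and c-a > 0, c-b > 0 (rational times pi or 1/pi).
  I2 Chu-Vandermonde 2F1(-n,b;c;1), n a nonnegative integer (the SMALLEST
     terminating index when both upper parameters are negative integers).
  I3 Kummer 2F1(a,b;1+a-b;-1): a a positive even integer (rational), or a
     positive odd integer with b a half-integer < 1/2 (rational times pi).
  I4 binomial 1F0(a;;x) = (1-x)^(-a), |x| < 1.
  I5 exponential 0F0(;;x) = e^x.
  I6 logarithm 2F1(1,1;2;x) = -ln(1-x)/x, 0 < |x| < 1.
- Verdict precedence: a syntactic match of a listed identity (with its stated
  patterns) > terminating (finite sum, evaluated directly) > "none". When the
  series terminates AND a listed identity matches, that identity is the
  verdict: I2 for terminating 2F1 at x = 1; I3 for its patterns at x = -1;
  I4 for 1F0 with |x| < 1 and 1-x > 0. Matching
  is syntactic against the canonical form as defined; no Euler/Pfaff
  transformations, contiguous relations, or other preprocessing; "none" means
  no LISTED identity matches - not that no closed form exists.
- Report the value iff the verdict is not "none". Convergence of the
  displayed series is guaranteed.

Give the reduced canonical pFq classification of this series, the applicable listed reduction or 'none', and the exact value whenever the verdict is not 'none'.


At argument -3/5: a 0F0 with upper {-}, lower {-}, scaled by C = 11/3. Verdict: exponential (I5) applies (the 0F0 exponential series at x = -3/5). Hence: (11/3) * e^(-3/5).

First insight: x = (-3/5) and factor the ratio over Q (C = 11/3, x = -3/5): negated roots = parameters.
Step ratio: r(k) = (-3/5) * 1 / [(k+1)] - rational in k. x = (-3/5); t_0 = 11/3; negate the roots.


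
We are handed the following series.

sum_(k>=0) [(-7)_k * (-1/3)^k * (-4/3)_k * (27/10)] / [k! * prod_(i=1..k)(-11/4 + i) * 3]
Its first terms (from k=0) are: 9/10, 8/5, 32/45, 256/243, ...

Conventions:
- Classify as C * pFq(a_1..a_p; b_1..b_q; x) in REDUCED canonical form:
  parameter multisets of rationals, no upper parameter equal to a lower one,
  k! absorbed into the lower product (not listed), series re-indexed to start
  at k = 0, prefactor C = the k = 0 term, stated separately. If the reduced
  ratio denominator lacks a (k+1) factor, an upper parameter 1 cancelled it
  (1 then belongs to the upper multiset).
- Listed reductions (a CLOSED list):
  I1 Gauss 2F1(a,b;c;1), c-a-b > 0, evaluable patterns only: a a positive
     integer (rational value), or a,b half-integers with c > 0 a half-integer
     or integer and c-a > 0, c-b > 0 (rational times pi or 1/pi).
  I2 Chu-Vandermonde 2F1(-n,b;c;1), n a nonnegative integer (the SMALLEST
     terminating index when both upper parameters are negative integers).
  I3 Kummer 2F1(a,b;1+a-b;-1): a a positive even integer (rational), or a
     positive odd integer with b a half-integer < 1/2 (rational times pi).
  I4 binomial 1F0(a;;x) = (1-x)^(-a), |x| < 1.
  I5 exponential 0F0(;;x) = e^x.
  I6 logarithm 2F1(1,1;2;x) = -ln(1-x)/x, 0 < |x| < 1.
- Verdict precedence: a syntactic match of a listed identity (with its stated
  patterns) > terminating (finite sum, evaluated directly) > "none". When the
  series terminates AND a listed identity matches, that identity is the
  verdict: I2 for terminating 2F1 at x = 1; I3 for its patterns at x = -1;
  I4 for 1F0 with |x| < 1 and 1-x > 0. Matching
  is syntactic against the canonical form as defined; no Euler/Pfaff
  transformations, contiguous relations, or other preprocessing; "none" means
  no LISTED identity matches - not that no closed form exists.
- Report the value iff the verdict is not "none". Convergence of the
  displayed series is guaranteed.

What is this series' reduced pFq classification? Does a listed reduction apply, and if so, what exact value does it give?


Prefactor 9/10, argument -1/3: 2F1 with upper {-7, -4/3} over lower {-7/4}. Verdict: terminating - the sum ends at index 7 because -7 is a negative integer; exact evaluation follows. Value: 154066920199/31711084470.

First insight: with t_0 = 9/10, the constant factors (C = 9/10) combine into one prefactor.
Ratio: r(k) = (-1/3) * (k-7) (k-4/3) / [(k-7/4) (k+1)] - rational in k. x = (-1/3); t_0 = 9/10; negate the roots.


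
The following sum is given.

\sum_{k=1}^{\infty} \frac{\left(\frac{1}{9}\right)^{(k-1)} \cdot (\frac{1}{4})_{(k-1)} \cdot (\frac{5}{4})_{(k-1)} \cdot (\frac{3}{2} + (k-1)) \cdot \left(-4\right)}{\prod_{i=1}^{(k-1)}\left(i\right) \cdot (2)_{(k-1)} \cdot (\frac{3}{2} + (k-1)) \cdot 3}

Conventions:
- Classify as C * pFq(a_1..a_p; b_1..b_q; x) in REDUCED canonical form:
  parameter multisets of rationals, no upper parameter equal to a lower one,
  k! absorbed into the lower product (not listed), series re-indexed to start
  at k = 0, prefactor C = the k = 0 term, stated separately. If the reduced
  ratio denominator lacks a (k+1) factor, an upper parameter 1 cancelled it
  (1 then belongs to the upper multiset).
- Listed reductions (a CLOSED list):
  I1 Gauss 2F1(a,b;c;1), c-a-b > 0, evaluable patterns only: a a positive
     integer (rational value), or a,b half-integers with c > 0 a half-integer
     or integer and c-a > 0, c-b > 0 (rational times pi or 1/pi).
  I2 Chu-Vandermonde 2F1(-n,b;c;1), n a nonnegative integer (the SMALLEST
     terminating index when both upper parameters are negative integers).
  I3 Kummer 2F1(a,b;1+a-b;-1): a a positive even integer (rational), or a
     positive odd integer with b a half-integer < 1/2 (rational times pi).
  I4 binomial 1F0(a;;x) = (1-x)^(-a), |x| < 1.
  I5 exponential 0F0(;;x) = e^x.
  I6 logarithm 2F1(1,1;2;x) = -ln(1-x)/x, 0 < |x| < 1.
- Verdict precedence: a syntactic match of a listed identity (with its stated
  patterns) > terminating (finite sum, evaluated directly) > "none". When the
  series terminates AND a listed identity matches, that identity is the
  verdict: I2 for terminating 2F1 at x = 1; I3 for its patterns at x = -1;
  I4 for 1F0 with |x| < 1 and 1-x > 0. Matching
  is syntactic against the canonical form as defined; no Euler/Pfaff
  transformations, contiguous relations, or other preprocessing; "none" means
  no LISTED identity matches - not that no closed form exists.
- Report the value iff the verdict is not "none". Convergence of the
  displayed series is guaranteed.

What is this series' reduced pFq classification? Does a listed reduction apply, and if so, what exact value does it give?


Reduced: x = \frac{1}{9}, 2F1, upper = {\frac{1}{4}, \frac{5}{4}}, lower = {2}, C = -\frac{4}{3}. Verdict: none - this 2F1 at x = \frac{1}{9} matches no listed pattern, and upper {\frac{1}{4}, \frac{5}{4}} holds no stopper.

Key observation: t_0 being -\frac{4}{3}, the constant factors (C = -4/3) combine into one prefactor.
Ratio: r(k) = \frac{1}{9} * (k+\frac{1}{4}) (k+\frac{5}{4}) / [(k+2) (k+1)] - poly over poly, x = \frac{1}{9} from leading terms; C = -\frac{4}{3} at k = 0.


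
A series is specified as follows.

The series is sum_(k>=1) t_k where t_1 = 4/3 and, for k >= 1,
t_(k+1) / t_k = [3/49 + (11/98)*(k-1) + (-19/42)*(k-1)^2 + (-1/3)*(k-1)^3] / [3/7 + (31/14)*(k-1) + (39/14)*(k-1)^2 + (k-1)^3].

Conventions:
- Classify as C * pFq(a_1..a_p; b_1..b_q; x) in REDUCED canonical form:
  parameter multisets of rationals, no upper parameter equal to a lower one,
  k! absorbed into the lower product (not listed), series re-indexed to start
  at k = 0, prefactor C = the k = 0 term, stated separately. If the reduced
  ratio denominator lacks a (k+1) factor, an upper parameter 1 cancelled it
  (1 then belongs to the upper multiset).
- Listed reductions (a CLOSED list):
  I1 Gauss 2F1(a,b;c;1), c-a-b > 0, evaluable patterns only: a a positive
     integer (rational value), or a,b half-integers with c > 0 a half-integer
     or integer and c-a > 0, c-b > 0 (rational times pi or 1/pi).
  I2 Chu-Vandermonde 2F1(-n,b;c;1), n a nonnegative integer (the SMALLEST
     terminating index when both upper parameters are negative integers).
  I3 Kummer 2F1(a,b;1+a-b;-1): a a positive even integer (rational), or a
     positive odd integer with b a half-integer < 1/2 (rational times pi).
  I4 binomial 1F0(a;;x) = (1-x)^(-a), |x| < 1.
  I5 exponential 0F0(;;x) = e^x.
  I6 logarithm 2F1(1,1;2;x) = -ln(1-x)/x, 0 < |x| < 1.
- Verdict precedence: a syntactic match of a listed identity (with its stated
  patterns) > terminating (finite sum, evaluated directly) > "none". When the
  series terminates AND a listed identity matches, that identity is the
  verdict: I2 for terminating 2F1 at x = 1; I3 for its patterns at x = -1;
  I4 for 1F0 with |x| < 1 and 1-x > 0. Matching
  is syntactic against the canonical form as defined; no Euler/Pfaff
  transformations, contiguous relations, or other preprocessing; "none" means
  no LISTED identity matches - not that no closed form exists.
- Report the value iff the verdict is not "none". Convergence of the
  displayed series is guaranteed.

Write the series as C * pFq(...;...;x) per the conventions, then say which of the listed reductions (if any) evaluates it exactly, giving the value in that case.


Reduced: x = -1/3, 1F0, upper = {-3/7}, lower = {-}, C = 4/3. Verdict: the binomial series (I4) fires (the 1F0 binomial series: exponent 3/7, x = -1/3). Its exact value is (4/3) * (4/3)^(3/7).

Structural cue: with t_0 = 4/3, cancel k + 3/2 from the displayed ratio first; then C = 4/3.
Step ratio: r(k) = (-1/3) * (k-3/7) / [(k+1)] ; factor over Q: parameters, x = (-1/3), and C = 4/3.


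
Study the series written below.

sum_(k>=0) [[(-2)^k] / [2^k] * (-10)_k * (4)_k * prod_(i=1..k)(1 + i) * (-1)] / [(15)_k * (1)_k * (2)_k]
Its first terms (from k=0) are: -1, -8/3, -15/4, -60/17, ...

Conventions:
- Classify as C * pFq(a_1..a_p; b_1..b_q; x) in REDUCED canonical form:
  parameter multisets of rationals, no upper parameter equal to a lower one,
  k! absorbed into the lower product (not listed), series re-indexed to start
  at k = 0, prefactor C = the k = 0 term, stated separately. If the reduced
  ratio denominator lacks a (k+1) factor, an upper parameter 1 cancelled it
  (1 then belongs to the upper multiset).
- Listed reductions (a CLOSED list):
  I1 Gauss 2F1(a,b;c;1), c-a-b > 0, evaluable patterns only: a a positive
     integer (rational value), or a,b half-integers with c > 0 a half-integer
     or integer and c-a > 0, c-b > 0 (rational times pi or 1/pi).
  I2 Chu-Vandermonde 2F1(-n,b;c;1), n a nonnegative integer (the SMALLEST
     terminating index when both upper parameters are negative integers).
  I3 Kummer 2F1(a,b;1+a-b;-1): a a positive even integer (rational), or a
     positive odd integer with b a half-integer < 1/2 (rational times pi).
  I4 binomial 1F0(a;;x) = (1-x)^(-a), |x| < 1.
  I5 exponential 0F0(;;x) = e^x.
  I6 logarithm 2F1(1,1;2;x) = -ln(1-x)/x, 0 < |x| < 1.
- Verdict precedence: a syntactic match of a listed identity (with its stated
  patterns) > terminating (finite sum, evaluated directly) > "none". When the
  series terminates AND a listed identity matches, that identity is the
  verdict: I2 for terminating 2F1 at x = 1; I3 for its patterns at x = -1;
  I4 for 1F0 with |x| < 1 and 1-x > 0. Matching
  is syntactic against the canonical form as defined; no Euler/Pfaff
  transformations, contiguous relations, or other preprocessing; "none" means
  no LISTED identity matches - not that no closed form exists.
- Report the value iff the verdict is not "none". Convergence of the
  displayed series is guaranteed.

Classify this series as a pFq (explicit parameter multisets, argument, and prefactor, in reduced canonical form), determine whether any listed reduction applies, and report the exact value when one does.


x = -1 here; the reduced form reads 2F1, upper {-10, 4}, lower {15}, C = -1. Verdict: Kummer (I3) applies (x = -1; c = 15 equals 1+a-b for upper {-10, 4}: listed pattern). Hence: -91/6.

The tell: t_0 being -1, the running product (C = -1) telescopes to a rising factorial.
Adjacent-term ratio: r(k) = (-1) * (k-10) (k+4) / [(k+15) (k+1)] - rational; roots negated = parameters, x = (-1), C = -1.


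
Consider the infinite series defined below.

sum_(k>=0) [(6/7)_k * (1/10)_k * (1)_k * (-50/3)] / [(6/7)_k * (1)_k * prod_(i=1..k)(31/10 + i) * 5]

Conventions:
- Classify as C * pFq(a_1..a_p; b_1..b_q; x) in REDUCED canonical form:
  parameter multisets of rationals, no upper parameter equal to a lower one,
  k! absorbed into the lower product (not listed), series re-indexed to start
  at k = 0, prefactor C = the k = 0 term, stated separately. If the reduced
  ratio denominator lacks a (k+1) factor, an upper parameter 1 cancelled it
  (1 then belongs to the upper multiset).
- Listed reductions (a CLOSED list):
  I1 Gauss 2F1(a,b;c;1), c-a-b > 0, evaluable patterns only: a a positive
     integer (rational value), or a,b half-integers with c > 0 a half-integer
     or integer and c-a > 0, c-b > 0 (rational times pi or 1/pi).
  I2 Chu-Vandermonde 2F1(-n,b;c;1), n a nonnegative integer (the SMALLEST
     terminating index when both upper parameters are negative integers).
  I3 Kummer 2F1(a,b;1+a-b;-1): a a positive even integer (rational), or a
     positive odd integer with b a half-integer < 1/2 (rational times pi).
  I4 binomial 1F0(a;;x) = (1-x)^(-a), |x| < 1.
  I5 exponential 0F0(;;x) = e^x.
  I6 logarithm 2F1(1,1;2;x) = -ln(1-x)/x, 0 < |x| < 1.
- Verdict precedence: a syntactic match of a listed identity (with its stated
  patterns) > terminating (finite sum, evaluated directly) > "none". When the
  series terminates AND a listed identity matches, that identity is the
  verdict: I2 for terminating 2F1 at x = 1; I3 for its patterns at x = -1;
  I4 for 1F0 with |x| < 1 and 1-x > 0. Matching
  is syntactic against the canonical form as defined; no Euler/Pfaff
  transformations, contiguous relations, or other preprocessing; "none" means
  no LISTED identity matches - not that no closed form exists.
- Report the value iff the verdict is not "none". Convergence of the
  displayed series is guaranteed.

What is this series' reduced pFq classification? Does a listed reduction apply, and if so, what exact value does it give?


Key observation: t_0 = -10/3 here, and (1)_k (C = -10/3) is k! itself.
Step ratio: r(k) = 1 * (k+1/10) (k+1) / [(k+41/10) (k+1)] ; factor over Q: parameters, x = 1, and C = -10/3.

With C = -10/3: the canonical form is 2F1(1/10, 1; 41/10; 1). Verdict (x = 1): Gauss's theorem (I1) applies (x = 1: the Gamma ratio telescopes since c-a-b = 3 > 0 and a = 1 in Z>0). Its exact value is -31/9.


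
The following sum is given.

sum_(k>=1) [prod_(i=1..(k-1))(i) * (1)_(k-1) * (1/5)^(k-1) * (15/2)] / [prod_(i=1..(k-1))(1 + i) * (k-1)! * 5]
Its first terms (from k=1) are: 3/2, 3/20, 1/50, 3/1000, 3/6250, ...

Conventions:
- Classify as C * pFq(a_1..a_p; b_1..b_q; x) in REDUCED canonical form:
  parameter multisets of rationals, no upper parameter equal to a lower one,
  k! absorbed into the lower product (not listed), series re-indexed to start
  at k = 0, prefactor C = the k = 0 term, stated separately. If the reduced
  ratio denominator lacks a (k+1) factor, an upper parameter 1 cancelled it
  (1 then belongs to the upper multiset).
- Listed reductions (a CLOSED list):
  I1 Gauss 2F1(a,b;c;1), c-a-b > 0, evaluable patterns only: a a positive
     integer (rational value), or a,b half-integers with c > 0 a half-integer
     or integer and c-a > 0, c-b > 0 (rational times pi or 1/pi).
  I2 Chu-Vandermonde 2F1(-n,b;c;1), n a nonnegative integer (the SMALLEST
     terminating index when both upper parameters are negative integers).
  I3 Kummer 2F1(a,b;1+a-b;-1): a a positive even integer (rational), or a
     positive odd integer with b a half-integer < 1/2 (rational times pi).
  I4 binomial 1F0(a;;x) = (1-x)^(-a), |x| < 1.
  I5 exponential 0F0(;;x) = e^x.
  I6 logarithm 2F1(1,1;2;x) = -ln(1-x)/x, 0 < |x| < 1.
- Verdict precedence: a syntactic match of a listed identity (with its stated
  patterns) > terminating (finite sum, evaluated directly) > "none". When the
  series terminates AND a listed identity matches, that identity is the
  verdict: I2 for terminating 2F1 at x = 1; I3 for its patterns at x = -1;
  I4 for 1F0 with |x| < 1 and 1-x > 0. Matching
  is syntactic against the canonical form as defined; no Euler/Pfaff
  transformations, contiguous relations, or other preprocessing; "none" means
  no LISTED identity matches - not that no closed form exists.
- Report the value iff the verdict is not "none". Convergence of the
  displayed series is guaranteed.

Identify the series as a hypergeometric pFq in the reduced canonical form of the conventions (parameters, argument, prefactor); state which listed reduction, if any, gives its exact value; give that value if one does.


Reduced: x = 1/5, 2F1, upper = {1, 1}, lower = {2}, C = 3/2. Verdict: this is the I6 logarithm reduction (the logarithm: parameters (1,1;2), x = 1/5). Value: (-15/2) * ln(4/5).

The tell: t_0 = 3/2 here, and the constant factors (C = 3/2) combine into one prefactor.
Term ratio: r(k) = (1/5) * (k+1) (k+1) / [(k+2) (k+1)] - rational in k. x = (1/5); t_0 = 3/2; negate the roots.


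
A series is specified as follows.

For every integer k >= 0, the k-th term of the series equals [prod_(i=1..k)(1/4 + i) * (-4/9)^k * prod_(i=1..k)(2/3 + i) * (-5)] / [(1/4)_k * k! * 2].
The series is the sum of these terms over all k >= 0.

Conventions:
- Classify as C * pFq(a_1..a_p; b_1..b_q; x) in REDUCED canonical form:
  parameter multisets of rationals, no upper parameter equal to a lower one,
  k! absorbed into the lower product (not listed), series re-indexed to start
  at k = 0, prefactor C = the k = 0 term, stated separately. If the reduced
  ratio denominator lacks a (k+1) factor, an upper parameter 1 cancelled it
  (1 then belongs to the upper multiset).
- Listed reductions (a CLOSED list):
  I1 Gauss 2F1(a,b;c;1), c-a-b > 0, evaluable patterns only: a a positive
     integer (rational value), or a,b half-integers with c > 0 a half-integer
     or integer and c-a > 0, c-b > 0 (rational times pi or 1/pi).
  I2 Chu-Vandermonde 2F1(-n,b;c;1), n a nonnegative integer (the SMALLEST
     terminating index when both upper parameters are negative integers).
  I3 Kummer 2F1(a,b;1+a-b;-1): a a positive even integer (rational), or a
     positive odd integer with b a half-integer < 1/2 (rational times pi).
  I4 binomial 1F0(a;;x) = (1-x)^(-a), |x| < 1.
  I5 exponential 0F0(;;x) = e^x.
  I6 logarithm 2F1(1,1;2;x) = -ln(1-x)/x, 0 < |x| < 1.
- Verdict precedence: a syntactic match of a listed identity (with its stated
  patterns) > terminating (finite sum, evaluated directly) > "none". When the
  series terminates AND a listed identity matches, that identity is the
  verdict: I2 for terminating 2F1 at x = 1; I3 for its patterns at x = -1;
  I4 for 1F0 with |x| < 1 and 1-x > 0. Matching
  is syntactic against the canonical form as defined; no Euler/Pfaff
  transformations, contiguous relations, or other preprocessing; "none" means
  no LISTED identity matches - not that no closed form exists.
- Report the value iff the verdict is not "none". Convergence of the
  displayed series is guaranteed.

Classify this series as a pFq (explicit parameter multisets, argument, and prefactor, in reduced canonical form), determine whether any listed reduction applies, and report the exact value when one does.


Reduced: x = -4/9, 2F1, upper = {5/4, 5/3}, lower = {1/4}, C = -5/2. Verdict: no listed reduction: x = -4/9 and upper {5/4, 5/3} fail every I1-I6 pattern.

Key observation: x = (-4/9) and the constant factors (C = -5/2) combine into one prefactor.
Consecutive-term ratio: r(k) = (-4/9) * (k+5/4) (k+5/3) / [(k+1/4) (k+1)] ; factor over Q: parameters, x = (-4/9), and C = -5/2.


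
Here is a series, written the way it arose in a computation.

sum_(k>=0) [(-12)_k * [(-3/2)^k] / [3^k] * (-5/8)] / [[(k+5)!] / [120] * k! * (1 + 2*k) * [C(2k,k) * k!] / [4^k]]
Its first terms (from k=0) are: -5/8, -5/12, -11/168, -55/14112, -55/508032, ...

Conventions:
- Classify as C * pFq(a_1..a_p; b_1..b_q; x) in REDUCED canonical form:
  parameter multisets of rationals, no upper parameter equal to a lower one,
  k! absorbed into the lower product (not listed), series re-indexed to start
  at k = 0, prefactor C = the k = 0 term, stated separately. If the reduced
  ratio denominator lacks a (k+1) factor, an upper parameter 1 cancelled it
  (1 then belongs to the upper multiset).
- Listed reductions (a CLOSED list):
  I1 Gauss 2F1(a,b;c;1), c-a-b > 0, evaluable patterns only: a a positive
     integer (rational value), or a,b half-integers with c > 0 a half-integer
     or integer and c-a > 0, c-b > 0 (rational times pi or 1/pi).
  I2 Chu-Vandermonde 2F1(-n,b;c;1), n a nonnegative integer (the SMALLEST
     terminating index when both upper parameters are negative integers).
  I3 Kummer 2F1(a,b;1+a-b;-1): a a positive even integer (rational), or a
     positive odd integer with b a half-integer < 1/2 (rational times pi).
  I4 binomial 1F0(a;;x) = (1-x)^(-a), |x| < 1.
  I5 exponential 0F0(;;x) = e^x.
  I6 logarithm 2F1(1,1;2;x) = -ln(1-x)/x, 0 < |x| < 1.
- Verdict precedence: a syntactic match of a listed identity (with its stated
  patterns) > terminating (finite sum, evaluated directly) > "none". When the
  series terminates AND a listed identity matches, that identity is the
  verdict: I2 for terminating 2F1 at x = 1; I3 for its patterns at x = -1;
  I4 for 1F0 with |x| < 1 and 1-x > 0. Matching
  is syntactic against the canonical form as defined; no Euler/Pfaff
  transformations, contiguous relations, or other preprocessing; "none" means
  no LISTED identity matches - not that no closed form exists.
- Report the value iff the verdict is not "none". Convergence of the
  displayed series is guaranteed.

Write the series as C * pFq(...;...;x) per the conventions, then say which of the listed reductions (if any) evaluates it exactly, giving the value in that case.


Key observation: t_0 = -5/8 here, and the lower (2k+1) factor (C = -5/8, x = -1/2) shifts a half-integer Pochhammer.
Ratio: r(k) = (-1/2) * (k-12) / [(k+3/2) (k+6) (k+1)] - rational in k. x = (-1/2); t_0 = -5/8; negate the roots.

With C = -5/8: the canonical form is 1F2(-12; 3/2, 6; -1/2). Verdict: terminating - upper -12 stops the sum at k = 12; the 13 terms are added exactly. Exact value: -41660909560233419660059501/37493503026614117683200000.


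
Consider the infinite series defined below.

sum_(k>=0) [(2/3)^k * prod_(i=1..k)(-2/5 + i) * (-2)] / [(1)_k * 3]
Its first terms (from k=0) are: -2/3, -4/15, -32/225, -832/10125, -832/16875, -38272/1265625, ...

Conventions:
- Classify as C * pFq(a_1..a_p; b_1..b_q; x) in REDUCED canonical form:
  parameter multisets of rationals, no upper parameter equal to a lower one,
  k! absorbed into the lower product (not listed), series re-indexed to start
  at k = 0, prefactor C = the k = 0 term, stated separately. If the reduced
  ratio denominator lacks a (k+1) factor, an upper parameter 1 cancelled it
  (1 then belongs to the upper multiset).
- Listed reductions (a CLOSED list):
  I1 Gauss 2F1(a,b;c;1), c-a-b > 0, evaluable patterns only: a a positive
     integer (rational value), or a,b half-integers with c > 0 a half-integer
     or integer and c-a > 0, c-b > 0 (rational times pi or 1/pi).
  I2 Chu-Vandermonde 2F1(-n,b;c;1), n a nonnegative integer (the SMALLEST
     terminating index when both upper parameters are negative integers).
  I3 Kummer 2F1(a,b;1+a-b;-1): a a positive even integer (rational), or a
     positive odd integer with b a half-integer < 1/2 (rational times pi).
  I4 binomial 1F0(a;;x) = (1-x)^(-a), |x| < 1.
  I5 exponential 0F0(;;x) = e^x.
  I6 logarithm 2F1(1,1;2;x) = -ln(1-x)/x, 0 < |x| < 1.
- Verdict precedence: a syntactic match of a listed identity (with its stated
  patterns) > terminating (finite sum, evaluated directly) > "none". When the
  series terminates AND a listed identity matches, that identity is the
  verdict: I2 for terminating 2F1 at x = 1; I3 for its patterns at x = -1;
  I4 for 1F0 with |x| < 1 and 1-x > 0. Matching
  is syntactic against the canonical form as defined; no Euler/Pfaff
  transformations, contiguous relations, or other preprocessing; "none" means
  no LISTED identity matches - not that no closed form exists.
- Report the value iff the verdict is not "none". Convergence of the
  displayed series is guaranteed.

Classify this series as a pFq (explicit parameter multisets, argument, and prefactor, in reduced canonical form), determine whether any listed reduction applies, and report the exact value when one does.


With C = -2/3: the canonical form is 1F0(3/5; -; 2/3). Verdict: the binomial series (I4) fires (the 1F0 binomial series: exponent -3/5, x = 2/3). Hence: (-2/3) * (1/3)^(-3/5).

Key step: x = (2/3) and the constant factors (C = -2/3, x = 2/3) combine into one prefactor.
Term ratio: r(k) = (2/3) * (k+3/5) / [(k+1)] - rational; roots negated = parameters, x = (2/3), C = -2/3.


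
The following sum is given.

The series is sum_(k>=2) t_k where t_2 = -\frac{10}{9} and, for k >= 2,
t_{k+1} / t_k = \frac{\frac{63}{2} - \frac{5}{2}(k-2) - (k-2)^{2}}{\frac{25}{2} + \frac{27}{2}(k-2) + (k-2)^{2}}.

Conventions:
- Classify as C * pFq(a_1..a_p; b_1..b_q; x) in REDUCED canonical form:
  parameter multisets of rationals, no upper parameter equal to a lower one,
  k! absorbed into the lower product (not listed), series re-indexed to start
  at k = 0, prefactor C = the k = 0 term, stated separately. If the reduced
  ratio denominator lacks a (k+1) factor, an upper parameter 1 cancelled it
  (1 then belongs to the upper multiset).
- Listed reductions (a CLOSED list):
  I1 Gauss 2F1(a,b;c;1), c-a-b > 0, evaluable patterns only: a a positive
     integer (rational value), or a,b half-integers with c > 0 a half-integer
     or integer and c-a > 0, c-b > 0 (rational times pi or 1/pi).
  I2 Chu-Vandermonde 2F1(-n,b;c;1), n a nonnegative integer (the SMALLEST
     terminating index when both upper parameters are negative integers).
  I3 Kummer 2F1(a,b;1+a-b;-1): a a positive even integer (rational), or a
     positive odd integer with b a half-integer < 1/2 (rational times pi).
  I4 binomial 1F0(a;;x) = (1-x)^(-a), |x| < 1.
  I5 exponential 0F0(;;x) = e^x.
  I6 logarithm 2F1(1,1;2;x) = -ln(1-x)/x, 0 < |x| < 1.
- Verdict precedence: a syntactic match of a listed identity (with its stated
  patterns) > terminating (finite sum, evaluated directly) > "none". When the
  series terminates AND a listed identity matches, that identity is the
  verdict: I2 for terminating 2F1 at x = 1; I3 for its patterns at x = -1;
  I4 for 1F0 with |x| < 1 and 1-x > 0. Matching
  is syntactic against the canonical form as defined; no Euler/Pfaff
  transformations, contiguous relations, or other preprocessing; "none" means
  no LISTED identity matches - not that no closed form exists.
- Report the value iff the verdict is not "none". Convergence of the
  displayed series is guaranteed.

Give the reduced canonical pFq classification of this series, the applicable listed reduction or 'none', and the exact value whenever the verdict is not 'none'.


Structural cue: t_0 = -\frac{10}{9} here, and roots of the ratio polynomials (C = -10/9, x = -1) are the negated parameters.
Adjacent-term ratio: r(k) = -1 * (k-\frac{9}{2}) (k+7) / [(k+\frac{25}{2}) (k+1)] - rational in k, leading ratio -1; with t_0 = -\frac{10}{9}, classification follows.

Reduced: x = -1, 2F1, upper = {-\frac{9}{2}, 7}, lower = {\frac{25}{2}}, C = -\frac{10}{9}. Verdict: Kummer's theorem (I3) fires (x = -1; c = \frac{25}{2} equals 1+a-b for upper {-\frac{9}{2}, 7}: listed pattern). Hence: \left(-\frac{185910725}{67108864}\right) \cdot \pi.


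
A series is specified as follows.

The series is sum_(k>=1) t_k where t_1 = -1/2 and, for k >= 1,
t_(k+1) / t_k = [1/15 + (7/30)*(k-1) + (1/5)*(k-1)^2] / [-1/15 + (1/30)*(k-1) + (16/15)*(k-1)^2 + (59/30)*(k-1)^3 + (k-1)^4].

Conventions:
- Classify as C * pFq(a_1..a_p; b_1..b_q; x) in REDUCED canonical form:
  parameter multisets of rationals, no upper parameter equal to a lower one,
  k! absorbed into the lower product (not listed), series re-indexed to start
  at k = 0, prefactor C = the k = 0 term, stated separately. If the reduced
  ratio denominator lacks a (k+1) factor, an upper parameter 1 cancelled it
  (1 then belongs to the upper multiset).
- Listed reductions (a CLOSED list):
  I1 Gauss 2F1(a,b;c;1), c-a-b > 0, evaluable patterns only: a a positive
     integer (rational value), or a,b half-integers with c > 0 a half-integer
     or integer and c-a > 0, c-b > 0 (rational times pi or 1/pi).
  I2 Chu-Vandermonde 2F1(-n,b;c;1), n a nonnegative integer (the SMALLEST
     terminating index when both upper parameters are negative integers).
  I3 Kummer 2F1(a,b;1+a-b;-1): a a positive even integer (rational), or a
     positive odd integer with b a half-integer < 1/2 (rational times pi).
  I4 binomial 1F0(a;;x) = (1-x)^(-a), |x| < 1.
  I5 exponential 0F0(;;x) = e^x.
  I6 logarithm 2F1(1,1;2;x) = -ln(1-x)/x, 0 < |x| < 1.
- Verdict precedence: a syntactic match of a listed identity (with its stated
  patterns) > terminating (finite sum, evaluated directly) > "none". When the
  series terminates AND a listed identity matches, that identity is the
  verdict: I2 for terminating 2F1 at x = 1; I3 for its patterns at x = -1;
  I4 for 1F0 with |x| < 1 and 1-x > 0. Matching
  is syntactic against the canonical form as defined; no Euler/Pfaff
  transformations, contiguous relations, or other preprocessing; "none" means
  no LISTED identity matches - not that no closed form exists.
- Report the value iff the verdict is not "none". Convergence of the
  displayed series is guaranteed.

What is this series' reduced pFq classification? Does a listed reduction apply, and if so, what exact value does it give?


The series (x = 1/5) is 0F1: upper {-}, lower {-1/5}, prefactor -1/2. Verdict: none. A 0F1 with upper {-} fits none of I1-I6 at x = 1/5; the sum runs forever.

Structural cue: from the first term -1/2: the parameter 2/3 appears in both the upper and lower lists and cancels (alongside the other common factor).
Step ratio: r(k) = (1/5) * 1 / [(k-1/5) (k+1)] - rational in k. x = (1/5); t_0 = -1/2; negate the roots.


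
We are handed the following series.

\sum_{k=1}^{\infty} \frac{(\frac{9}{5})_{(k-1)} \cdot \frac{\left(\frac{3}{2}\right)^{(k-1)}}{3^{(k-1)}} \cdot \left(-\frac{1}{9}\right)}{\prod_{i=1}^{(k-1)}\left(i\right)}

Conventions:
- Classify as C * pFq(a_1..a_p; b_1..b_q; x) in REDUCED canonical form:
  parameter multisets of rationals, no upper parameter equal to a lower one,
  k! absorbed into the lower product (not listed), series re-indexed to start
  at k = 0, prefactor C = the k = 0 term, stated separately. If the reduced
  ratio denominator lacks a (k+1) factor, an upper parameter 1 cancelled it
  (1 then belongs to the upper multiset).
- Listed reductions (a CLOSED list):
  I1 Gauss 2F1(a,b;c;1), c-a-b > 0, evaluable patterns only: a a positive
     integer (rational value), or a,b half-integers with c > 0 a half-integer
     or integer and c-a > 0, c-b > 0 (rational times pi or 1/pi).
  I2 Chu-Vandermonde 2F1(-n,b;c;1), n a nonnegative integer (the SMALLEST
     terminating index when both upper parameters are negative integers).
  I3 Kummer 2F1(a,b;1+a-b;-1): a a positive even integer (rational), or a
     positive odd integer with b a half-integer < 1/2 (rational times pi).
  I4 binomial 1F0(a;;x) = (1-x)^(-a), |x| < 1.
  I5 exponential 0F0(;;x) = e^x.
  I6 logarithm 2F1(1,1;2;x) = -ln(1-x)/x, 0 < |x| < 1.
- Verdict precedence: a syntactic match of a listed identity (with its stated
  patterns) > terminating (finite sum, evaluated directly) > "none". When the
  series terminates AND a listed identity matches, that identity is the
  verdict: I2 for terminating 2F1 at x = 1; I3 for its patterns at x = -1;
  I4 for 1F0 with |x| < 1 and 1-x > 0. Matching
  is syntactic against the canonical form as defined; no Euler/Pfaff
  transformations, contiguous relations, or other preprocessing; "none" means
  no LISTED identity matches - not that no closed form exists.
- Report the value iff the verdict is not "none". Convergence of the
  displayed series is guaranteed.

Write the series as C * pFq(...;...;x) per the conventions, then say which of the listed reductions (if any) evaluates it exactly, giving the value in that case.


x = \frac{1}{2} here; the reduced form reads 1F0, upper {\frac{9}{5}}, lower {-}, C = -\frac{1}{9}. Verdict (x = \frac{1}{2}): binomial (I4) applies (the 1F0 binomial series: exponent -9/5, x = \frac{1}{2}). Exact value: \left(-\frac{1}{9}\right) \cdot \left(\frac{1}{2}\right)^{-\frac{9}{5}}.

Key step: with t_0 = -\frac{1}{9}, the product of the first k integers (C = -1/9) is k!.
Step ratio: r(k) = \frac{1}{2} * (k+\frac{9}{5}) / [(k+1)] ; factor over Q: parameters, x = \frac{1}{2}, and C = -\frac{1}{9}.


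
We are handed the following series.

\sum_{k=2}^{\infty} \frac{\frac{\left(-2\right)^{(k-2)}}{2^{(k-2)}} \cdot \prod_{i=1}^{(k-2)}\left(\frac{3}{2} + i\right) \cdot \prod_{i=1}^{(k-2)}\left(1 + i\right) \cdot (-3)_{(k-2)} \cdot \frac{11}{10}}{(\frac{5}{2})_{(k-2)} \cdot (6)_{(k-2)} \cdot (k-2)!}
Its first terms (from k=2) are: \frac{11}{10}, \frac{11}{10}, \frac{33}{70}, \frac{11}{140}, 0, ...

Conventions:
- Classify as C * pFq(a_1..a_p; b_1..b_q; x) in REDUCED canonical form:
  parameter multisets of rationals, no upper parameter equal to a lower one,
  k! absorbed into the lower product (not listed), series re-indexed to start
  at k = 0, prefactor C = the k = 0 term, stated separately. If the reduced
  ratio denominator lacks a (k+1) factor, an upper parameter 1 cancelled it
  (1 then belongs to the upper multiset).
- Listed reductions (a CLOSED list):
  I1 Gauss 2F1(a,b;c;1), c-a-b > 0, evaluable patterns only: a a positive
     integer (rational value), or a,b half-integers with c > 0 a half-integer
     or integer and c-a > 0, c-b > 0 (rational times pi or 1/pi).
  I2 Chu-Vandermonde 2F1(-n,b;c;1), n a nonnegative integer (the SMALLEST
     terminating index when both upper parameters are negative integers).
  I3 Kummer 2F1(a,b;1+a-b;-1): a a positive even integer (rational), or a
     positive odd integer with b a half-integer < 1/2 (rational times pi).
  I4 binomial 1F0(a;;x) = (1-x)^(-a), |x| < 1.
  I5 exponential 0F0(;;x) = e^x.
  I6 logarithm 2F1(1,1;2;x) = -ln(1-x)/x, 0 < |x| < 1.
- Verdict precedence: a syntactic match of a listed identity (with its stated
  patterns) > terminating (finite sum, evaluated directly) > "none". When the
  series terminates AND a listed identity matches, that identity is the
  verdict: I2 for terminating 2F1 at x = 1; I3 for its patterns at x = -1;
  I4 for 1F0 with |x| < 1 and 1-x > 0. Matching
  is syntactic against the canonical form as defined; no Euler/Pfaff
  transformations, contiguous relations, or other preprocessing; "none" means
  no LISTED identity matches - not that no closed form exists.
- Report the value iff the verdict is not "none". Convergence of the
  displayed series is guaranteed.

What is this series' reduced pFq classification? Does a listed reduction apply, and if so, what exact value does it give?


Reduced: x = -1, 2F1, upper = {-3, 2}, lower = {6}, C = \frac{11}{10}. Verdict (x = -1): Kummer (I3) applies (x = -1; c = 6 equals 1+a-b for upper {-3, 2}: listed pattern). Sum: \frac{11}{4}.

Structural cue: t_0 = \frac{11}{10} here, and the two k-th powers (C = 11/10) combine into one argument.
Consecutive-term ratio: r(k) = -1 * (k-3) (k+2) / [(k+6) (k+1)] - rational in k. x = -1; t_0 = \frac{11}{10}; negate the roots.


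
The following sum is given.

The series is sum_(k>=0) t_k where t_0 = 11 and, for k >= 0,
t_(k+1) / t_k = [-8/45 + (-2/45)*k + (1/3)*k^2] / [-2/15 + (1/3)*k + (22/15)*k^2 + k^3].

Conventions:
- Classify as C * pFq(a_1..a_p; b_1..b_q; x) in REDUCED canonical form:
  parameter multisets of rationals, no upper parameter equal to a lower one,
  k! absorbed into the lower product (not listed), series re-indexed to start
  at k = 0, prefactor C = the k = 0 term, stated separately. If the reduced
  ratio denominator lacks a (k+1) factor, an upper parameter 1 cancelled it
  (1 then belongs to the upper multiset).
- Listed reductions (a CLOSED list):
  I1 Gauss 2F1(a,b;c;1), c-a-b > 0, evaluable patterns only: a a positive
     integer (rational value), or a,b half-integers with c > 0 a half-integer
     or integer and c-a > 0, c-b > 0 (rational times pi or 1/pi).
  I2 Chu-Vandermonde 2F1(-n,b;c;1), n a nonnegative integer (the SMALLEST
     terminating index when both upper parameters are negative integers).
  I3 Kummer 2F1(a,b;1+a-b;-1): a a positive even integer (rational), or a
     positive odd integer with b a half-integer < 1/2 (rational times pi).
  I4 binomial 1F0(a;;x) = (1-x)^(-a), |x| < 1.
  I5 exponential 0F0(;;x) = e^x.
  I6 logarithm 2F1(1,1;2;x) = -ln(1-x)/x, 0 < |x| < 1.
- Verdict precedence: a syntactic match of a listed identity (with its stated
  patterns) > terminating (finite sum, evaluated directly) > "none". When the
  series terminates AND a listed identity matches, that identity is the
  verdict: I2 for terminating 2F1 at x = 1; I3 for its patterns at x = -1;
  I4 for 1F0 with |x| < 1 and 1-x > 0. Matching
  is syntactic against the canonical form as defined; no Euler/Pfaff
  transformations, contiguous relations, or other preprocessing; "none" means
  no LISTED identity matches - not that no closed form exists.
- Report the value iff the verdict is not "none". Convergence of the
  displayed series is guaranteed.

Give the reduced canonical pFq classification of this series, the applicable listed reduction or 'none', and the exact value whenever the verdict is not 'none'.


This is 11 * 1F1(-4/5; -1/5; 1/3) in reduced canonical form. Verdict: no listed reduction: x = 1/3 and upper {-4/5} fail every I1-I6 pattern.

First insight: with t_0 = 11, the ratio is unreduced: k + 2/3 divides both sides (prefactor 11).
Step ratio: r(k) = (1/3) * (k-4/5) / [(k-1/5) (k+1)] - poly over poly, x = (1/3) from leading terms; C = 11 at k = 0.
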